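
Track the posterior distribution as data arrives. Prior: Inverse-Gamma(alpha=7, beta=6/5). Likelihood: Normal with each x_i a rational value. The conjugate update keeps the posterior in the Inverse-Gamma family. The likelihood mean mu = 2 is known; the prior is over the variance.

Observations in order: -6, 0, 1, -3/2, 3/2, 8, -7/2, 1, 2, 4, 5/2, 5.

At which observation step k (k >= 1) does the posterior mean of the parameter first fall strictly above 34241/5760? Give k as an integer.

k = 6

obs 1: x=-6 → posterior Inverse-Gamma(15/2, 166/5)
obs 2: x=0 → posterior Inverse-Gamma(8, 176/5)
obs 3: x=1 → posterior Inverse-Gamma(17/2, 357/10)
obs 4: x=-3/2 → posterior Inverse-Gamma(9, 1673/40)
obs 5: x=3/2 → posterior Inverse-Gamma(19/2, 839/20)
obs 6: x=8 → posterior Inverse-Gamma(10, 1199/20)
obs 7: x=-7/2 → posterior Inverse-Gamma(21/2, 3003/40)
obs 8: x=1 → posterior Inverse-Gamma(11, 3023/40)
obs 9: x=2 → posterior Inverse-Gamma(23/2, 3023/40)
obs 10: x=4 → posterior Inverse-Gamma(12, 3103/40)
obs 11: x=5/2 → posterior Inverse-Gamma(25/2, 777/10)
obs 12: x=5 → posterior Inverse-Gamma(13, 411/5)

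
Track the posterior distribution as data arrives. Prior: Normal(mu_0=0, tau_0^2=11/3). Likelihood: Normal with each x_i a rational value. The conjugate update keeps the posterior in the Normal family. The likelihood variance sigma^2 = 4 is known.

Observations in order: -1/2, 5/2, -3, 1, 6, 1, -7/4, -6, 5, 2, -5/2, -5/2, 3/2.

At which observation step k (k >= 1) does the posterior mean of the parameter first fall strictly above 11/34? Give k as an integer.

obs 1: x=-1/2 → posterior Normal(-11/46, 44/23)
obs 2: x=5/2 → posterior Normal(11/17, 22/17)
obs 3: x=-3 → posterior Normal(-11/45, 44/45)
obs 4: x=1 → posterior Normal(0, 11/14)
obs 5: x=6 → posterior Normal(66/67, 44/67)
obs 6: x=1 → posterior Normal(77/78, 22/39)
obs 7: x=-7/4 → posterior Normal(231/356, 44/89)
obs 8: x=-6 → posterior Normal(-33/400, 11/25)
obs 9: x=5 → posterior Normal(187/444, 44/111)
obs 10: x=2 → posterior Normal(275/488, 22/61)
obs 11: x=-5/2 → posterior Normal(165/532, 44/133)
obs 12: x=-5/2 → posterior Normal(55/576, 11/36)
obs 13: x=3/2 → posterior Normal(121/620, 44/155)

k = 2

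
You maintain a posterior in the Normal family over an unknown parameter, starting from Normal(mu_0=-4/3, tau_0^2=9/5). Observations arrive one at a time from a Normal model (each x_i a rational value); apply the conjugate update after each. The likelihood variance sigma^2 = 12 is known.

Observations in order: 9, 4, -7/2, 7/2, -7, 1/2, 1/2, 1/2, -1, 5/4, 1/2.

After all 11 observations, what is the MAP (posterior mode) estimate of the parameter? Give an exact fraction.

obs 1: x=9 → posterior Normal(1/69, 36/23)
obs 2: x=4 → posterior Normal(37/78, 18/13)
obs 3: x=-7/2 → posterior Normal(11/174, 36/29)
obs 4: x=7/2 → posterior Normal(37/96, 9/8)
obs 5: x=-7 → posterior Normal(-26/105, 36/35)
obs 6: x=1/2 → posterior Normal(-43/228, 18/19)
obs 7: x=1/2 → posterior Normal(-17/123, 36/41)
obs 8: x=1/2 → posterior Normal(-25/264, 9/11)
obs 9: x=-1 → posterior Normal(-43/282, 36/47)
obs 10: x=5/4 → posterior Normal(-41/600, 18/25)
obs 11: x=1/2 → posterior Normal(-23/636, 36/53)

-23/636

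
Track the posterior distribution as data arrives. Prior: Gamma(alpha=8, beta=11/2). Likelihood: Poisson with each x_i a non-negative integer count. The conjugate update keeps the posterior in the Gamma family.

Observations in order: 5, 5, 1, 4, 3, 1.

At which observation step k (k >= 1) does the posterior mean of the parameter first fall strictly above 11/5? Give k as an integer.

k = 2

obs 1: x=5 → posterior Gamma(13, 13/2)
obs 2: x=5 → posterior Gamma(18, 15/2)
obs 3: x=1 → posterior Gamma(19, 17/2)
obs 4: x=4 → posterior Gamma(23, 19/2)
obs 5: x=3 → posterior Gamma(26, 21/2)
obs 6: x=1 → posterior Gamma(27, 23/2)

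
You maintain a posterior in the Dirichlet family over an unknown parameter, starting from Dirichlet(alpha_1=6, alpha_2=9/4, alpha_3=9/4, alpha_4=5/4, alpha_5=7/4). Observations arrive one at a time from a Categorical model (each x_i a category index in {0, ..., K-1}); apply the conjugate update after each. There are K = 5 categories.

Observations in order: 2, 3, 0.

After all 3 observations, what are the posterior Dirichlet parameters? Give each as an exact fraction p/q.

alpha_1=7, alpha_2=9/4, alpha_3=13/4, alpha_4=9/4, alpha_5=7/4

obs 1: x=2 → posterior Dirichlet(6, 9/4, 13/4, 5/4, 7/4)
obs 2: x=3 → posterior Dirichlet(6, 9/4, 13/4, 9/4, 7/4)
obs 3: x=0 → posterior Dirichlet(7, 9/4, 13/4, 9/4, 7/4)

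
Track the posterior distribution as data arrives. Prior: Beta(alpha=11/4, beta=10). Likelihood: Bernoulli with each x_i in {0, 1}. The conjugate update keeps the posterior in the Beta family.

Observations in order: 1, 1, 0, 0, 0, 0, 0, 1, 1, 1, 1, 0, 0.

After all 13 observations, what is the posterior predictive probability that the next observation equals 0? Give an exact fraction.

68/103

obs 1: x=1 → posterior Beta(15/4, 10)
obs 2: x=1 → posterior Beta(19/4, 10)
obs 3: x=0 → posterior Beta(19/4, 11)
obs 4: x=0 → posterior Beta(19/4, 12)
obs 5: x=0 → posterior Beta(19/4, 13)
obs 6: x=0 → posterior Beta(19/4, 14)
obs 7: x=0 → posterior Beta(19/4, 15)
obs 8: x=1 → posterior Beta(23/4, 15)
obs 9: x=1 → posterior Beta(27/4, 15)
obs 10: x=1 → posterior Beta(31/4, 15)
obs 11: x=1 → posterior Beta(35/4, 15)
obs 12: x=0 → posterior Beta(35/4, 16)
obs 13: x=0 → posterior Beta(35/4, 17)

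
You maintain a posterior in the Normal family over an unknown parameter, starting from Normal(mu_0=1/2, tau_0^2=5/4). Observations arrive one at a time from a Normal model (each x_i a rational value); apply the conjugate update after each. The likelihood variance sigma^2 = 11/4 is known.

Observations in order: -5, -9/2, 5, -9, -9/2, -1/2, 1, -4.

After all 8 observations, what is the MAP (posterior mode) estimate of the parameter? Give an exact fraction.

obs 1: x=-5 → posterior Normal(-39/32, 55/64)
obs 2: x=-9/2 → posterior Normal(-2, 55/84)
obs 3: x=5 → posterior Normal(-17/26, 55/104)
obs 4: x=-9 → posterior Normal(-2, 55/124)
obs 5: x=-9/2 → posterior Normal(-169/72, 55/144)
obs 6: x=-1/2 → posterior Normal(-87/41, 55/164)
obs 7: x=1 → posterior Normal(-41/23, 55/184)
obs 8: x=-4 → posterior Normal(-2, 55/204)

-2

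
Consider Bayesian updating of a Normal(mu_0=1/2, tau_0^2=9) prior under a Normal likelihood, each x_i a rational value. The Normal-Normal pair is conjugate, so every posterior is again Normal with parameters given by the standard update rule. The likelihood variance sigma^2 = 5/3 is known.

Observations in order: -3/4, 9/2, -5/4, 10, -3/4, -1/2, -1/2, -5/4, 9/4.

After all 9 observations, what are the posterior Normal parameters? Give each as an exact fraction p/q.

obs 1: x=-3/4 → posterior Normal(-71/128, 45/32)
obs 2: x=9/2 → posterior Normal(415/236, 45/59)
obs 3: x=-5/4 → posterior Normal(35/43, 45/86)
obs 4: x=10 → posterior Normal(340/113, 45/113)
obs 5: x=-3/4 → posterior Normal(1279/560, 9/28)
obs 6: x=-1/2 → posterior Normal(1225/668, 45/167)
obs 7: x=-1/2 → posterior Normal(1171/776, 45/194)
obs 8: x=-5/4 → posterior Normal(259/221, 45/221)
obs 9: x=9/4 → posterior Normal(1279/992, 45/248)

mu_0=1279/992, tau_0^2=45/248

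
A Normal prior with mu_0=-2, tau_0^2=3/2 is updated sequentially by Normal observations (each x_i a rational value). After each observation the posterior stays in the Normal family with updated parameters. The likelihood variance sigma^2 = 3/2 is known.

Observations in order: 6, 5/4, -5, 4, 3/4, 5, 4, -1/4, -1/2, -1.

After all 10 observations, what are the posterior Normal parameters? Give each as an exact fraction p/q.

obs 1: x=6 → posterior Normal(2, 3/4)
obs 2: x=5/4 → posterior Normal(7/4, 1/2)
obs 3: x=-5 → posterior Normal(1/16, 3/8)
obs 4: x=4 → posterior Normal(17/20, 3/10)
obs 5: x=3/4 → posterior Normal(5/6, 1/4)
obs 6: x=5 → posterior Normal(10/7, 3/14)
obs 7: x=4 → posterior Normal(7/4, 3/16)
obs 8: x=-1/4 → posterior Normal(55/36, 1/6)
obs 9: x=-1/2 → posterior Normal(53/40, 3/20)
obs 10: x=-1 → posterior Normal(49/44, 3/22)

mu_0=49/44, tau_0^2=3/22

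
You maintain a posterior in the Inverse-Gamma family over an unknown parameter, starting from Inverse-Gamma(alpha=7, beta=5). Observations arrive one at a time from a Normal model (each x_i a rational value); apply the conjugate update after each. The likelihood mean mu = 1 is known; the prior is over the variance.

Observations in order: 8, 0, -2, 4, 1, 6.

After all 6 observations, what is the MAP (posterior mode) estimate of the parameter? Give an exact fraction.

103/22

obs 1: x=8 → posterior Inverse-Gamma(15/2, 59/2)
obs 2: x=0 → posterior Inverse-Gamma(8, 30)
obs 3: x=-2 → posterior Inverse-Gamma(17/2, 69/2)
obs 4: x=4 → posterior Inverse-Gamma(9, 39)
obs 5: x=1 → posterior Inverse-Gamma(19/2, 39)
obs 6: x=6 → posterior Inverse-Gamma(10, 103/2)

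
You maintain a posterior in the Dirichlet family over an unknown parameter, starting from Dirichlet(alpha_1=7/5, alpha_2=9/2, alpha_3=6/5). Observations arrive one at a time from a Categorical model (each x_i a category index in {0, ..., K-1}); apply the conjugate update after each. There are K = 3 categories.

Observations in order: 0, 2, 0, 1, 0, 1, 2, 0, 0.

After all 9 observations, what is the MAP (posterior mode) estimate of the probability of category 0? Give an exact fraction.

54/131

obs 1: x=0 → posterior Dirichlet(12/5, 9/2, 6/5)
obs 2: x=2 → posterior Dirichlet(12/5, 9/2, 11/5)
obs 3: x=0 → posterior Dirichlet(17/5, 9/2, 11/5)
obs 4: x=1 → posterior Dirichlet(17/5, 11/2, 11/5)
obs 5: x=0 → posterior Dirichlet(22/5, 11/2, 11/5)
obs 6: x=1 → posterior Dirichlet(22/5, 13/2, 11/5)
obs 7: x=2 → posterior Dirichlet(22/5, 13/2, 16/5)
obs 8: x=0 → posterior Dirichlet(27/5, 13/2, 16/5)
obs 9: x=0 → posterior Dirichlet(32/5, 13/2, 16/5)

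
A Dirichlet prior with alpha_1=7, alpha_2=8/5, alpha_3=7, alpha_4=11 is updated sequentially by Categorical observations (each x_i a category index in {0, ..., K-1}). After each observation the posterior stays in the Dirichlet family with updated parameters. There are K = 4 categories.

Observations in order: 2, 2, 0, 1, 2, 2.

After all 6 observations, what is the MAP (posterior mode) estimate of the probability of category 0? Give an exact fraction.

obs 1: x=2 → posterior Dirichlet(7, 8/5, 8, 11)
obs 2: x=2 → posterior Dirichlet(7, 8/5, 9, 11)
obs 3: x=0 → posterior Dirichlet(8, 8/5, 9, 11)
obs 4: x=1 → posterior Dirichlet(8, 13/5, 9, 11)
obs 5: x=2 → posterior Dirichlet(8, 13/5, 10, 11)
obs 6: x=2 → posterior Dirichlet(8, 13/5, 11, 11)

35/143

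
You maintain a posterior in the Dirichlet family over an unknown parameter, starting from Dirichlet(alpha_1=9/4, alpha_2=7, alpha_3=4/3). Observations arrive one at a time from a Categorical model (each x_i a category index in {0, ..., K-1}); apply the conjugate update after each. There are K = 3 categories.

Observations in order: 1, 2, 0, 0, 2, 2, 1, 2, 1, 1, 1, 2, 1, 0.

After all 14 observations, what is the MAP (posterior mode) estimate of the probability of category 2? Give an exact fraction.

64/259

obs 1: x=1 → posterior Dirichlet(9/4, 8, 4/3)
obs 2: x=2 → posterior Dirichlet(9/4, 8, 7/3)
obs 3: x=0 → posterior Dirichlet(13/4, 8, 7/3)
obs 4: x=0 → posterior Dirichlet(17/4, 8, 7/3)
obs 5: x=2 → posterior Dirichlet(17/4, 8, 10/3)
obs 6: x=2 → posterior Dirichlet(17/4, 8, 13/3)
obs 7: x=1 → posterior Dirichlet(17/4, 9, 13/3)
obs 8: x=2 → posterior Dirichlet(17/4, 9, 16/3)
obs 9: x=1 → posterior Dirichlet(17/4, 10, 16/3)
obs 10: x=1 → posterior Dirichlet(17/4, 11, 16/3)
obs 11: x=1 → posterior Dirichlet(17/4, 12, 16/3)
obs 12: x=2 → posterior Dirichlet(17/4, 12, 19/3)
obs 13: x=1 → posterior Dirichlet(17/4, 13, 19/3)
obs 14: x=0 → posterior Dirichlet(21/4, 13, 19/3)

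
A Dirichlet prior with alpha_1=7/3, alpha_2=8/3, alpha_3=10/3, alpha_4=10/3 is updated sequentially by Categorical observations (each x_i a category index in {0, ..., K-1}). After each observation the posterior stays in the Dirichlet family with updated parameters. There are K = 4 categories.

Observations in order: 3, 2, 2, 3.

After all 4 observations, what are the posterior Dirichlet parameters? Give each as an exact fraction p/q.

alpha_1=7/3, alpha_2=8/3, alpha_3=16/3, alpha_4=16/3

obs 1: x=3 → posterior Dirichlet(7/3, 8/3, 10/3, 13/3)
obs 2: x=2 → posterior Dirichlet(7/3, 8/3, 13/3, 13/3)
obs 3: x=2 → posterior Dirichlet(7/3, 8/3, 16/3, 13/3)
obs 4: x=3 → posterior Dirichlet(7/3, 8/3, 16/3, 16/3)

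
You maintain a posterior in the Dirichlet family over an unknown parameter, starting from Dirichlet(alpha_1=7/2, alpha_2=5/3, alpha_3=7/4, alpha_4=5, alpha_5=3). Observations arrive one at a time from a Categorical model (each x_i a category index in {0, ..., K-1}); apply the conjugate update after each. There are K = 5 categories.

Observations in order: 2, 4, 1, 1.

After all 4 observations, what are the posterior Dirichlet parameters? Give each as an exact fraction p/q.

alpha_1=7/2, alpha_2=11/3, alpha_3=11/4, alpha_4=5, alpha_5=4

obs 1: x=2 → posterior Dirichlet(7/2, 5/3, 11/4, 5, 3)
obs 2: x=4 → posterior Dirichlet(7/2, 5/3, 11/4, 5, 4)
obs 3: x=1 → posterior Dirichlet(7/2, 8/3, 11/4, 5, 4)
obs 4: x=1 → posterior Dirichlet(7/2, 11/3, 11/4, 5, 4)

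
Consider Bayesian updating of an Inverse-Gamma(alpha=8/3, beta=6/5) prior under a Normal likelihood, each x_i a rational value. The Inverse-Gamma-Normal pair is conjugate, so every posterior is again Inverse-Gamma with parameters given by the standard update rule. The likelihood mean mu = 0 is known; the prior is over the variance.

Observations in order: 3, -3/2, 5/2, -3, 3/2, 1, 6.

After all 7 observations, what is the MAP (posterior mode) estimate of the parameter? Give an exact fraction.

obs 1: x=3 → posterior Inverse-Gamma(19/6, 57/10)
obs 2: x=-3/2 → posterior Inverse-Gamma(11/3, 273/40)
obs 3: x=5/2 → posterior Inverse-Gamma(25/6, 199/20)
obs 4: x=-3 → posterior Inverse-Gamma(14/3, 289/20)
obs 5: x=3/2 → posterior Inverse-Gamma(31/6, 623/40)
obs 6: x=1 → posterior Inverse-Gamma(17/3, 643/40)
obs 7: x=6 → posterior Inverse-Gamma(37/6, 1363/40)

4089/860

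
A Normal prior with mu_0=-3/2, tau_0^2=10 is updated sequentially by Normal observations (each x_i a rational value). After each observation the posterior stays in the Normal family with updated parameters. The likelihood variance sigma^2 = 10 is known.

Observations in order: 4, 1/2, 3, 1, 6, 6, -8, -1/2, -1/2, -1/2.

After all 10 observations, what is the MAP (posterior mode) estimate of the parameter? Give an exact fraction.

19/22

obs 1: x=4 → posterior Normal(5/4, 5)
obs 2: x=1/2 → posterior Normal(1, 10/3)
obs 3: x=3 → posterior Normal(3/2, 5/2)
obs 4: x=1 → posterior Normal(7/5, 2)
obs 5: x=6 → posterior Normal(13/6, 5/3)
obs 6: x=6 → posterior Normal(19/7, 10/7)
obs 7: x=-8 → posterior Normal(11/8, 5/4)
obs 8: x=-1/2 → posterior Normal(7/6, 10/9)
obs 9: x=-1/2 → posterior Normal(1, 1)
obs 10: x=-1/2 → posterior Normal(19/22, 10/11)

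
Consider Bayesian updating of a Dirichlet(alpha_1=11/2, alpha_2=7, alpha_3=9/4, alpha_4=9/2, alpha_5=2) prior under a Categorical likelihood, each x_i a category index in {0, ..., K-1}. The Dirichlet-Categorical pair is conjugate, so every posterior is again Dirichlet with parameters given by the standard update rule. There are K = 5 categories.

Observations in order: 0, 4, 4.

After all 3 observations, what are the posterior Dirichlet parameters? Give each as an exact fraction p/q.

alpha_1=13/2, alpha_2=7, alpha_3=9/4, alpha_4=9/2, alpha_5=4

obs 1: x=0 → posterior Dirichlet(13/2, 7, 9/4, 9/2, 2)
obs 2: x=4 → posterior Dirichlet(13/2, 7, 9/4, 9/2, 3)
obs 3: x=4 → posterior Dirichlet(13/2, 7, 9/4, 9/2, 4)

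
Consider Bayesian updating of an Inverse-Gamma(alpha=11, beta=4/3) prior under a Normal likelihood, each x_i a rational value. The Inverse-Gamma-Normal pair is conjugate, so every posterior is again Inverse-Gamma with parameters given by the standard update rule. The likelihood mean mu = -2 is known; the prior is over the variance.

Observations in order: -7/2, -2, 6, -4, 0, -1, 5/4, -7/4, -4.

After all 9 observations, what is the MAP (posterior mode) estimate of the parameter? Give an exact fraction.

obs 1: x=-7/2 → posterior Inverse-Gamma(23/2, 59/24)
obs 2: x=-2 → posterior Inverse-Gamma(12, 59/24)
obs 3: x=6 → posterior Inverse-Gamma(25/2, 827/24)
obs 4: x=-4 → posterior Inverse-Gamma(13, 875/24)
obs 5: x=0 → posterior Inverse-Gamma(27/2, 923/24)
obs 6: x=-1 → posterior Inverse-Gamma(14, 935/24)
obs 7: x=5/4 → posterior Inverse-Gamma(29/2, 4247/96)
obs 8: x=-7/4 → posterior Inverse-Gamma(15, 2125/48)
obs 9: x=-4 → posterior Inverse-Gamma(31/2, 2221/48)

2221/792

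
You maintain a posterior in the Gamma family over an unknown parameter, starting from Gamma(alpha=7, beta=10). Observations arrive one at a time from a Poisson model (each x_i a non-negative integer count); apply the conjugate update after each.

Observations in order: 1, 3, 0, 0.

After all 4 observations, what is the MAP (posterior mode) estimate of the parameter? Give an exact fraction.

5/7

obs 1: x=1 → posterior Gamma(8, 11)
obs 2: x=3 → posterior Gamma(11, 12)
obs 3: x=0 → posterior Gamma(11, 13)
obs 4: x=0 → posterior Gamma(11, 14)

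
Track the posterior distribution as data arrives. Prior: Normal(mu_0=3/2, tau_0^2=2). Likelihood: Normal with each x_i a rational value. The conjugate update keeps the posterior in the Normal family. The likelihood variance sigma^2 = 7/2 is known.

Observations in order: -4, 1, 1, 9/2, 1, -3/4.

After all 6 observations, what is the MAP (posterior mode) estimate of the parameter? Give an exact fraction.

obs 1: x=-4 → posterior Normal(-1/2, 14/11)
obs 2: x=1 → posterior Normal(-1/10, 14/15)
obs 3: x=1 → posterior Normal(5/38, 14/19)
obs 4: x=9/2 → posterior Normal(41/46, 14/23)
obs 5: x=1 → posterior Normal(49/54, 14/27)
obs 6: x=-3/4 → posterior Normal(43/62, 14/31)

43/62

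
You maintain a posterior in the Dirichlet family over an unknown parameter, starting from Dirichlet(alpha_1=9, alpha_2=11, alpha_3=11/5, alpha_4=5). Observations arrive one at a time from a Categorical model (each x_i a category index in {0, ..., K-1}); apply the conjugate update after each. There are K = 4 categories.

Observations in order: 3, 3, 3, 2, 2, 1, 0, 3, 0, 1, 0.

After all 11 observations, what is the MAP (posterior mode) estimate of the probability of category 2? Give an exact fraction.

16/171

obs 1: x=3 → posterior Dirichlet(9, 11, 11/5, 6)
obs 2: x=3 → posterior Dirichlet(9, 11, 11/5, 7)
obs 3: x=3 → posterior Dirichlet(9, 11, 11/5, 8)
obs 4: x=2 → posterior Dirichlet(9, 11, 16/5, 8)
obs 5: x=2 → posterior Dirichlet(9, 11, 21/5, 8)
obs 6: x=1 → posterior Dirichlet(9, 12, 21/5, 8)
obs 7: x=0 → posterior Dirichlet(10, 12, 21/5, 8)
obs 8: x=3 → posterior Dirichlet(10, 12, 21/5, 9)
obs 9: x=0 → posterior Dirichlet(11, 12, 21/5, 9)
obs 10: x=1 → posterior Dirichlet(11, 13, 21/5, 9)
obs 11: x=0 → posterior Dirichlet(12, 13, 21/5, 9)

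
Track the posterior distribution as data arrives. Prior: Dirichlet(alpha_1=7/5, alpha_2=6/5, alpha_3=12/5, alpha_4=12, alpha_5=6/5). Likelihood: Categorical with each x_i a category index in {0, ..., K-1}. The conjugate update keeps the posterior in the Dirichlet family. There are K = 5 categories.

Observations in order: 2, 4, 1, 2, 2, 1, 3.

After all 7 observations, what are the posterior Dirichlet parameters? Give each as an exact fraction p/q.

alpha_1=7/5, alpha_2=16/5, alpha_3=27/5, alpha_4=13, alpha_5=11/5

obs 1: x=2 → posterior Dirichlet(7/5, 6/5, 17/5, 12, 6/5)
obs 2: x=4 → posterior Dirichlet(7/5, 6/5, 17/5, 12, 11/5)
obs 3: x=1 → posterior Dirichlet(7/5, 11/5, 17/5, 12, 11/5)
obs 4: x=2 → posterior Dirichlet(7/5, 11/5, 22/5, 12, 11/5)
obs 5: x=2 → posterior Dirichlet(7/5, 11/5, 27/5, 12, 11/5)
obs 6: x=1 → posterior Dirichlet(7/5, 16/5, 27/5, 12, 11/5)
obs 7: x=3 → posterior Dirichlet(7/5, 16/5, 27/5, 13, 11/5)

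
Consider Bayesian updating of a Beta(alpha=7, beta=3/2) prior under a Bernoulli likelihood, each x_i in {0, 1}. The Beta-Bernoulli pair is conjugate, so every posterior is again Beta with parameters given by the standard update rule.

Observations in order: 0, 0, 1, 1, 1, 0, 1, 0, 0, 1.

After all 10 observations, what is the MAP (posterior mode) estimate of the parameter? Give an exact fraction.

2/3

obs 1: x=0 → posterior Beta(7, 5/2)
obs 2: x=0 → posterior Beta(7, 7/2)
obs 3: x=1 → posterior Beta(8, 7/2)
obs 4: x=1 → posterior Beta(9, 7/2)
obs 5: x=1 → posterior Beta(10, 7/2)
obs 6: x=0 → posterior Beta(10, 9/2)
obs 7: x=1 → posterior Beta(11, 9/2)
obs 8: x=0 → posterior Beta(11, 11/2)
obs 9: x=0 → posterior Beta(11, 13/2)
obs 10: x=1 → posterior Beta(12, 13/2)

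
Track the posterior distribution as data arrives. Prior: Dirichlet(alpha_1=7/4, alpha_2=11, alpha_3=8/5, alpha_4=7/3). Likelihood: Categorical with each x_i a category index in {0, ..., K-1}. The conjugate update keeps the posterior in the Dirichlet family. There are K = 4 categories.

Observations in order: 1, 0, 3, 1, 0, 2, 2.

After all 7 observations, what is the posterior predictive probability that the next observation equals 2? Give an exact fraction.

obs 1: x=1 → posterior Dirichlet(7/4, 12, 8/5, 7/3)
obs 2: x=0 → posterior Dirichlet(11/4, 12, 8/5, 7/3)
obs 3: x=3 → posterior Dirichlet(11/4, 12, 8/5, 10/3)
obs 4: x=1 → posterior Dirichlet(11/4, 13, 8/5, 10/3)
obs 5: x=0 → posterior Dirichlet(15/4, 13, 8/5, 10/3)
obs 6: x=2 → posterior Dirichlet(15/4, 13, 13/5, 10/3)
obs 7: x=2 → posterior Dirichlet(15/4, 13, 18/5, 10/3)

216/1421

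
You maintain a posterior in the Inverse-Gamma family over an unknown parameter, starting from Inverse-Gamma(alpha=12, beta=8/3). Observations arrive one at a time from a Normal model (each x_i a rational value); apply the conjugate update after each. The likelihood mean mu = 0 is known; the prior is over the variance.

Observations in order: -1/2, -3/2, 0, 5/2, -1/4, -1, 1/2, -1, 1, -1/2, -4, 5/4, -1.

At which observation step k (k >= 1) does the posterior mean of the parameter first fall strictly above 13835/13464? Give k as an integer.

k = 12

obs 1: x=-1/2 → posterior Inverse-Gamma(25/2, 67/24)
obs 2: x=-3/2 → posterior Inverse-Gamma(13, 47/12)
obs 3: x=0 → posterior Inverse-Gamma(27/2, 47/12)
obs 4: x=5/2 → posterior Inverse-Gamma(14, 169/24)
obs 5: x=-1/4 → posterior Inverse-Gamma(29/2, 679/96)
obs 6: x=-1 → posterior Inverse-Gamma(15, 727/96)
obs 7: x=1/2 → posterior Inverse-Gamma(31/2, 739/96)
obs 8: x=-1 → posterior Inverse-Gamma(16, 787/96)
obs 9: x=1 → posterior Inverse-Gamma(33/2, 835/96)
obs 10: x=-1/2 → posterior Inverse-Gamma(17, 847/96)
obs 11: x=-4 → posterior Inverse-Gamma(35/2, 1615/96)
obs 12: x=5/4 → posterior Inverse-Gamma(18, 845/48)
obs 13: x=-1 → posterior Inverse-Gamma(37/2, 869/48)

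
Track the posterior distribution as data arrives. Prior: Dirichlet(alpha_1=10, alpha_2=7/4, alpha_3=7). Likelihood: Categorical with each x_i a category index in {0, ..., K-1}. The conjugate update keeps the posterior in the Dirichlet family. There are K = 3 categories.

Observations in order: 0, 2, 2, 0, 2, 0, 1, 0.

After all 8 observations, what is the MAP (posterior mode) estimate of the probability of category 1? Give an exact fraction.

7/95

obs 1: x=0 → posterior Dirichlet(11, 7/4, 7)
obs 2: x=2 → posterior Dirichlet(11, 7/4, 8)
obs 3: x=2 → posterior Dirichlet(11, 7/4, 9)
obs 4: x=0 → posterior Dirichlet(12, 7/4, 9)
obs 5: x=2 → posterior Dirichlet(12, 7/4, 10)
obs 6: x=0 → posterior Dirichlet(13, 7/4, 10)
obs 7: x=1 → posterior Dirichlet(13, 11/4, 10)
obs 8: x=0 → posterior Dirichlet(14, 11/4, 10)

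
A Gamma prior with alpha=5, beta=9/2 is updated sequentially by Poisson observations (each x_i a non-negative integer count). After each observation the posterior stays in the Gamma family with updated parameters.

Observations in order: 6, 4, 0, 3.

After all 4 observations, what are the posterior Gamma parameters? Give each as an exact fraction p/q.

alpha=18, beta=17/2

obs 1: x=6 → posterior Gamma(11, 11/2)
obs 2: x=4 → posterior Gamma(15, 13/2)
obs 3: x=0 → posterior Gamma(15, 15/2)
obs 4: x=3 → posterior Gamma(18, 17/2)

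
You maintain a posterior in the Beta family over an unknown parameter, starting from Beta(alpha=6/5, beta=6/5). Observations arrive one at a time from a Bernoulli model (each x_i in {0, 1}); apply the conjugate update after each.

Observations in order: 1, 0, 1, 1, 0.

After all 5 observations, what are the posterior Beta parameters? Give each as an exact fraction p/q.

alpha=21/5, beta=16/5

obs 1: x=1 → posterior Beta(11/5, 6/5)
obs 2: x=0 → posterior Beta(11/5, 11/5)
obs 3: x=1 → posterior Beta(16/5, 11/5)
obs 4: x=1 → posterior Beta(21/5, 11/5)
obs 5: x=0 → posterior Beta(21/5, 16/5)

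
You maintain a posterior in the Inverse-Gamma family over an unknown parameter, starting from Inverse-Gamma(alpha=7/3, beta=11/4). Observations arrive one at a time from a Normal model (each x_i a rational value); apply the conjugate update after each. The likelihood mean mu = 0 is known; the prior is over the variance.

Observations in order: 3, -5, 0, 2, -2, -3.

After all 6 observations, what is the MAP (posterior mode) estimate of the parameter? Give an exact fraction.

obs 1: x=3 → posterior Inverse-Gamma(17/6, 29/4)
obs 2: x=-5 → posterior Inverse-Gamma(10/3, 79/4)
obs 3: x=0 → posterior Inverse-Gamma(23/6, 79/4)
obs 4: x=2 → posterior Inverse-Gamma(13/3, 87/4)
obs 5: x=-2 → posterior Inverse-Gamma(29/6, 95/4)
obs 6: x=-3 → posterior Inverse-Gamma(16/3, 113/4)

339/76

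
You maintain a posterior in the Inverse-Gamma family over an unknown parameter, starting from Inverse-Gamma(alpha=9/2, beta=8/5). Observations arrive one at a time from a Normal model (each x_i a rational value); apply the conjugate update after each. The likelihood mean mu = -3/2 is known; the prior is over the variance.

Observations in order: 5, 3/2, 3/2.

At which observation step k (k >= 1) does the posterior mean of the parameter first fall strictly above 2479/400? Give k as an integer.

obs 1: x=5 → posterior Inverse-Gamma(5, 909/40)
obs 2: x=3/2 → posterior Inverse-Gamma(11/2, 1089/40)
obs 3: x=3/2 → posterior Inverse-Gamma(6, 1269/40)

k = 3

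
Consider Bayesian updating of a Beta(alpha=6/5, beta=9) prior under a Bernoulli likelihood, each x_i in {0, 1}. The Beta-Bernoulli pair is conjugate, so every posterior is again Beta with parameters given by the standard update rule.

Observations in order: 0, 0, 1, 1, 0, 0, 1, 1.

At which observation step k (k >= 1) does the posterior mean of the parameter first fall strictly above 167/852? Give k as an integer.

k = 4

obs 1: x=0 → posterior Beta(6/5, 10)
obs 2: x=0 → posterior Beta(6/5, 11)
obs 3: x=1 → posterior Beta(11/5, 11)
obs 4: x=1 → posterior Beta(16/5, 11)
obs 5: x=0 → posterior Beta(16/5, 12)
obs 6: x=0 → posterior Beta(16/5, 13)
obs 7: x=1 → posterior Beta(21/5, 13)
obs 8: x=1 → posterior Beta(26/5, 13)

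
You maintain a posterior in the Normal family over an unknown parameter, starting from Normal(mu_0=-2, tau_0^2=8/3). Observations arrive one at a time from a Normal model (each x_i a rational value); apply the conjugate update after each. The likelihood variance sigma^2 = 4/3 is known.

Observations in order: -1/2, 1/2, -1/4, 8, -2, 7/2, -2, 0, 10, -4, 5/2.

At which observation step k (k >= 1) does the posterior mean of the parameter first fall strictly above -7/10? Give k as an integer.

k = 2

obs 1: x=-1/2 → posterior Normal(-1, 8/9)
obs 2: x=1/2 → posterior Normal(-2/5, 8/15)
obs 3: x=-1/4 → posterior Normal(-5/14, 8/21)
obs 4: x=8 → posterior Normal(3/2, 8/27)
obs 5: x=-2 → posterior Normal(19/22, 8/33)
obs 6: x=7/2 → posterior Normal(33/26, 8/39)
obs 7: x=-2 → posterior Normal(5/6, 8/45)
obs 8: x=0 → posterior Normal(25/34, 8/51)
obs 9: x=10 → posterior Normal(65/38, 8/57)
obs 10: x=-4 → posterior Normal(7/6, 8/63)
obs 11: x=5/2 → posterior Normal(59/46, 8/69)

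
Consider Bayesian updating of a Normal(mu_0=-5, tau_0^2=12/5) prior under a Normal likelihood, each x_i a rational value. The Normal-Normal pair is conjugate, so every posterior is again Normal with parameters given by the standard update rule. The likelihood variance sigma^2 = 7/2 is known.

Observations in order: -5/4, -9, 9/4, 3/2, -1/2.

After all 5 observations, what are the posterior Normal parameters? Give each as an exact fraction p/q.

mu_0=-343/155, tau_0^2=84/155

obs 1: x=-5/4 → posterior Normal(-205/59, 84/59)
obs 2: x=-9 → posterior Normal(-421/83, 84/83)
obs 3: x=9/4 → posterior Normal(-367/107, 84/107)
obs 4: x=3/2 → posterior Normal(-331/131, 84/131)
obs 5: x=-1/2 → posterior Normal(-343/155, 84/155)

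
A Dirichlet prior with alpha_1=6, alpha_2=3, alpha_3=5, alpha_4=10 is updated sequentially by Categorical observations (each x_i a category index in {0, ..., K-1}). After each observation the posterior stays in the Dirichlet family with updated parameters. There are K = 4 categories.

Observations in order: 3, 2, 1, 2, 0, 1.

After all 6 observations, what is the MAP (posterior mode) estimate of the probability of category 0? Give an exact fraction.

3/13

obs 1: x=3 → posterior Dirichlet(6, 3, 5, 11)
obs 2: x=2 → posterior Dirichlet(6, 3, 6, 11)
obs 3: x=1 → posterior Dirichlet(6, 4, 6, 11)
obs 4: x=2 → posterior Dirichlet(6, 4, 7, 11)
obs 5: x=0 → posterior Dirichlet(7, 4, 7, 11)
obs 6: x=1 → posterior Dirichlet(7, 5, 7, 11)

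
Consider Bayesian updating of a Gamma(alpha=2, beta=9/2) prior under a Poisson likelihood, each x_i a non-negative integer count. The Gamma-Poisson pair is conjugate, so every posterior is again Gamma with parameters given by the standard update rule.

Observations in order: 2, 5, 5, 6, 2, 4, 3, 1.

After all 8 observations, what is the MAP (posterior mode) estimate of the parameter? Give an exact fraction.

58/25

obs 1: x=2 → posterior Gamma(4, 11/2)
obs 2: x=5 → posterior Gamma(9, 13/2)
obs 3: x=5 → posterior Gamma(14, 15/2)
obs 4: x=6 → posterior Gamma(20, 17/2)
obs 5: x=2 → posterior Gamma(22, 19/2)
obs 6: x=4 → posterior Gamma(26, 21/2)
obs 7: x=3 → posterior Gamma(29, 23/2)
obs 8: x=1 → posterior Gamma(30, 25/2)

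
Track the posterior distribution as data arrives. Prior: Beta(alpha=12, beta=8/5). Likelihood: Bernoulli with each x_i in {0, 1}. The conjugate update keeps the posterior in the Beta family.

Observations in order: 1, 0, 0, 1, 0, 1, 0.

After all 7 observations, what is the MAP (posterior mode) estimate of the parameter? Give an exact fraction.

70/93

obs 1: x=1 → posterior Beta(13, 8/5)
obs 2: x=0 → posterior Beta(13, 13/5)
obs 3: x=0 → posterior Beta(13, 18/5)
obs 4: x=1 → posterior Beta(14, 18/5)
obs 5: x=0 → posterior Beta(14, 23/5)
obs 6: x=1 → posterior Beta(15, 23/5)
obs 7: x=0 → posterior Beta(15, 28/5)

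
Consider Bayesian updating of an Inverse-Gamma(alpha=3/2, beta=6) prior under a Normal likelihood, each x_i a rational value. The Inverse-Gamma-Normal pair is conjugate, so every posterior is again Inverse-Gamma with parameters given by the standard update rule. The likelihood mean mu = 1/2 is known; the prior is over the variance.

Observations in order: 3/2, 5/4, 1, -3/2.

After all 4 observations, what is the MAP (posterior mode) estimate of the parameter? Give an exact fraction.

95/48

obs 1: x=3/2 → posterior Inverse-Gamma(2, 13/2)
obs 2: x=5/4 → posterior Inverse-Gamma(5/2, 217/32)
obs 3: x=1 → posterior Inverse-Gamma(3, 221/32)
obs 4: x=-3/2 → posterior Inverse-Gamma(7/2, 285/32)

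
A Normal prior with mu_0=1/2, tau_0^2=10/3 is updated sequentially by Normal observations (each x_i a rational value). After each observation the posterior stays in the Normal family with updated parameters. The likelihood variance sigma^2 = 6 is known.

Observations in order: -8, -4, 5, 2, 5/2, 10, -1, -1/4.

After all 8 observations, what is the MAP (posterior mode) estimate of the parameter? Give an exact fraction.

143/196

obs 1: x=-8 → posterior Normal(-71/28, 15/7)
obs 2: x=-4 → posterior Normal(-111/38, 30/19)
obs 3: x=5 → posterior Normal(-61/48, 5/4)
obs 4: x=2 → posterior Normal(-41/58, 30/29)
obs 5: x=5/2 → posterior Normal(-4/17, 15/17)
obs 6: x=10 → posterior Normal(14/13, 10/13)
obs 7: x=-1 → posterior Normal(37/44, 15/22)
obs 8: x=-1/4 → posterior Normal(143/196, 30/49)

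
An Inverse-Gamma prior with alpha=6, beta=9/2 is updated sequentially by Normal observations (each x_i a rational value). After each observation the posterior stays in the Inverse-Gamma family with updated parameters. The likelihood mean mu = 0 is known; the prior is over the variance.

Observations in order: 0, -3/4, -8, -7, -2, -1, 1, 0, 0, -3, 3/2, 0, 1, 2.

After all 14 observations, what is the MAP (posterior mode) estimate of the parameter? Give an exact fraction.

331/64

obs 1: x=0 → posterior Inverse-Gamma(13/2, 9/2)
obs 2: x=-3/4 → posterior Inverse-Gamma(7, 153/32)
obs 3: x=-8 → posterior Inverse-Gamma(15/2, 1177/32)
obs 4: x=-7 → posterior Inverse-Gamma(8, 1961/32)
obs 5: x=-2 → posterior Inverse-Gamma(17/2, 2025/32)
obs 6: x=-1 → posterior Inverse-Gamma(9, 2041/32)
obs 7: x=1 → posterior Inverse-Gamma(19/2, 2057/32)
obs 8: x=0 → posterior Inverse-Gamma(10, 2057/32)
obs 9: x=0 → posterior Inverse-Gamma(21/2, 2057/32)
obs 10: x=-3 → posterior Inverse-Gamma(11, 2201/32)
obs 11: x=3/2 → posterior Inverse-Gamma(23/2, 2237/32)
obs 12: x=0 → posterior Inverse-Gamma(12, 2237/32)
obs 13: x=1 → posterior Inverse-Gamma(25/2, 2253/32)
obs 14: x=2 → posterior Inverse-Gamma(13, 2317/32)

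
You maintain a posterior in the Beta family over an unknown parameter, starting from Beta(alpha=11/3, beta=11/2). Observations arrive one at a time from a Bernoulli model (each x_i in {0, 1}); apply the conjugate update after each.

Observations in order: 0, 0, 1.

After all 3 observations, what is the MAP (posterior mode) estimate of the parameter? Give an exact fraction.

22/61

obs 1: x=0 → posterior Beta(11/3, 13/2)
obs 2: x=0 → posterior Beta(11/3, 15/2)
obs 3: x=1 → posterior Beta(14/3, 15/2)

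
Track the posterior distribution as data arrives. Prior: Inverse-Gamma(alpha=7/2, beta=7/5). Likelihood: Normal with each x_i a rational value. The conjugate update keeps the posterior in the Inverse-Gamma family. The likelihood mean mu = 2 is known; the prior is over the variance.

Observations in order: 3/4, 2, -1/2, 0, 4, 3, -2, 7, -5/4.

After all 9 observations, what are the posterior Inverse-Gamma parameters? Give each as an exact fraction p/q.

obs 1: x=3/4 → posterior Inverse-Gamma(4, 349/160)
obs 2: x=2 → posterior Inverse-Gamma(9/2, 349/160)
obs 3: x=-1/2 → posterior Inverse-Gamma(5, 849/160)
obs 4: x=0 → posterior Inverse-Gamma(11/2, 1169/160)
obs 5: x=4 → posterior Inverse-Gamma(6, 1489/160)
obs 6: x=3 → posterior Inverse-Gamma(13/2, 1569/160)
obs 7: x=-2 → posterior Inverse-Gamma(7, 2849/160)
obs 8: x=7 → posterior Inverse-Gamma(15/2, 4849/160)
obs 9: x=-5/4 → posterior Inverse-Gamma(8, 2847/80)

alpha=8, beta=2847/80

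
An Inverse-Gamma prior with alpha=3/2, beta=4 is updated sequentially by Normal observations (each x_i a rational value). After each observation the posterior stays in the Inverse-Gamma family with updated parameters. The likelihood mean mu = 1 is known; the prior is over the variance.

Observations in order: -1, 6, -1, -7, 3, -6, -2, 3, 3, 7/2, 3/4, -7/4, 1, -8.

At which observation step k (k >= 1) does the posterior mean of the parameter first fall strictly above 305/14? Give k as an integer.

obs 1: x=-1 → posterior Inverse-Gamma(2, 6)
obs 2: x=6 → posterior Inverse-Gamma(5/2, 37/2)
obs 3: x=-1 → posterior Inverse-Gamma(3, 41/2)
obs 4: x=-7 → posterior Inverse-Gamma(7/2, 105/2)
obs 5: x=3 → posterior Inverse-Gamma(4, 109/2)
obs 6: x=-6 → posterior Inverse-Gamma(9/2, 79)
obs 7: x=-2 → posterior Inverse-Gamma(5, 167/2)
obs 8: x=3 → posterior Inverse-Gamma(11/2, 171/2)
obs 9: x=3 → posterior Inverse-Gamma(6, 175/2)
obs 10: x=7/2 → posterior Inverse-Gamma(13/2, 725/8)
obs 11: x=3/4 → posterior Inverse-Gamma(7, 2901/32)
obs 12: x=-7/4 → posterior Inverse-Gamma(15/2, 1511/16)
obs 13: x=1 → posterior Inverse-Gamma(8, 1511/16)
obs 14: x=-8 → posterior Inverse-Gamma(17/2, 2159/16)

k = 6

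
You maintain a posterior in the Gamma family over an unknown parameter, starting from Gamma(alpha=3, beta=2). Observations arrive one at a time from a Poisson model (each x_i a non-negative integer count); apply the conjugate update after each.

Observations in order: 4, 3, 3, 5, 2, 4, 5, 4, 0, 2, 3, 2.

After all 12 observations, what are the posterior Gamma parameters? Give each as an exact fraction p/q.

alpha=40, beta=14

obs 1: x=4 → posterior Gamma(7, 3)
obs 2: x=3 → posterior Gamma(10, 4)
obs 3: x=3 → posterior Gamma(13, 5)
obs 4: x=5 → posterior Gamma(18, 6)
obs 5: x=2 → posterior Gamma(20, 7)
obs 6: x=4 → posterior Gamma(24, 8)
obs 7: x=5 → posterior Gamma(29, 9)
obs 8: x=4 → posterior Gamma(33, 10)
obs 9: x=0 → posterior Gamma(33, 11)
obs 10: x=2 → posterior Gamma(35, 12)
obs 11: x=3 → posterior Gamma(38, 13)
obs 12: x=2 → posterior Gamma(40, 14)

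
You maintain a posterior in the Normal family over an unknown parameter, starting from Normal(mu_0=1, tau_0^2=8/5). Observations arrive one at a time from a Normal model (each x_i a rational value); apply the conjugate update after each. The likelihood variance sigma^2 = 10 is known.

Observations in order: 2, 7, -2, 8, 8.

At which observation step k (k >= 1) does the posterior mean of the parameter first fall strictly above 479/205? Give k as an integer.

obs 1: x=2 → posterior Normal(33/29, 40/29)
obs 2: x=7 → posterior Normal(61/33, 40/33)
obs 3: x=-2 → posterior Normal(53/37, 40/37)
obs 4: x=8 → posterior Normal(85/41, 40/41)
obs 5: x=8 → posterior Normal(13/5, 8/9)

k = 5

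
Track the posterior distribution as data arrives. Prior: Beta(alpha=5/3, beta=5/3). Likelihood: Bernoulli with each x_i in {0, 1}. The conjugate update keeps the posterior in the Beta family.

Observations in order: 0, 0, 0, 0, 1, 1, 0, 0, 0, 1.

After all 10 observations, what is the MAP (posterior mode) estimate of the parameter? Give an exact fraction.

obs 1: x=0 → posterior Beta(5/3, 8/3)
obs 2: x=0 → posterior Beta(5/3, 11/3)
obs 3: x=0 → posterior Beta(5/3, 14/3)
obs 4: x=0 → posterior Beta(5/3, 17/3)
obs 5: x=1 → posterior Beta(8/3, 17/3)
obs 6: x=1 → posterior Beta(11/3, 17/3)
obs 7: x=0 → posterior Beta(11/3, 20/3)
obs 8: x=0 → posterior Beta(11/3, 23/3)
obs 9: x=0 → posterior Beta(11/3, 26/3)
obs 10: x=1 → posterior Beta(14/3, 26/3)

11/34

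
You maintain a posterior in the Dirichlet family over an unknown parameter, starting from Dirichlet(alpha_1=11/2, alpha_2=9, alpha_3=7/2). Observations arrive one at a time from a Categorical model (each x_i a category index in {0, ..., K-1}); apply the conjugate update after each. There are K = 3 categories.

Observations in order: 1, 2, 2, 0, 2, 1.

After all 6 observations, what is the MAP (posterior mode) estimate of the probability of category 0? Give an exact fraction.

11/42

obs 1: x=1 → posterior Dirichlet(11/2, 10, 7/2)
obs 2: x=2 → posterior Dirichlet(11/2, 10, 9/2)
obs 3: x=2 → posterior Dirichlet(11/2, 10, 11/2)
obs 4: x=0 → posterior Dirichlet(13/2, 10, 11/2)
obs 5: x=2 → posterior Dirichlet(13/2, 10, 13/2)
obs 6: x=1 → posterior Dirichlet(13/2, 11, 13/2)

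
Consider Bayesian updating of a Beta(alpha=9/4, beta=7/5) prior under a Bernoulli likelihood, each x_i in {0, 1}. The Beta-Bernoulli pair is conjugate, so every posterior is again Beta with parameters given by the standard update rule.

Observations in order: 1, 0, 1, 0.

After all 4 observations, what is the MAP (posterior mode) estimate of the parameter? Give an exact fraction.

65/113

obs 1: x=1 → posterior Beta(13/4, 7/5)
obs 2: x=0 → posterior Beta(13/4, 12/5)
obs 3: x=1 → posterior Beta(17/4, 12/5)
obs 4: x=0 → posterior Beta(17/4, 17/5)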